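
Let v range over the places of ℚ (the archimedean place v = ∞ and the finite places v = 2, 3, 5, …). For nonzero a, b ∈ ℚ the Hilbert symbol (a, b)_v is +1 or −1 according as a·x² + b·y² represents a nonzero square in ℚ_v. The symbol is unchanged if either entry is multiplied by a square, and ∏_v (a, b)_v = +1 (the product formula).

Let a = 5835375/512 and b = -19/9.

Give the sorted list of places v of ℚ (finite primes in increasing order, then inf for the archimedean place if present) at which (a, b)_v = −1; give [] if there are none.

(a, b) ≡ (51870, -19) mod (ℚ^×)²; places V = {2, 3, 5, 7, 13, 19, ∞}.
(a,b)_2: α=-9, β=0; u≡7, v≡5 (mod 8); ε(u)ε(v)=1·0, αω(v)=-9·1, βω(u)=0·0; sum ≡ 1  ⇒  -1.
(a,b)_7: α=1, u≡2; β=0, v≡1 (mod 7); (2|7)=+1, (1|7)=+1; sign (−1)^0·+1^0·+1^1 = +1.
(a,b)_13: α=1, u≡10; β=0, v≡8 (mod 13); (10|13)=+1, (8|13)=-1; sign (−1)^0·+1^0·-1^1 = -1.
(a,b)_5: α=3, u≡4; β=0, v≡4 (mod 5); (4|5)=+1, (4|5)=+1; sign (−1)^0·+1^0·+1^3 = +1.
(a,b)_∞: sgn(51870)=+, sgn(-19)=−, so +1.
(a,b)_3: α=3, u≡1; β=-2, v≡2 (mod 3); (1|3)=+1, (2|3)=-1; sign (−1)^0·+1^-2·-1^3 = -1.
(a,b)_19: α=1, u≡10; β=1, v≡2 (mod 19); (10|19)=-1, (2|19)=-1; sign (−1)^1·-1^1·-1^1 = -1.
|Ram(51870, -19)| = 4, even; anisotropic at {2, 3, 13, 19}.

[2, 3, 13, 19]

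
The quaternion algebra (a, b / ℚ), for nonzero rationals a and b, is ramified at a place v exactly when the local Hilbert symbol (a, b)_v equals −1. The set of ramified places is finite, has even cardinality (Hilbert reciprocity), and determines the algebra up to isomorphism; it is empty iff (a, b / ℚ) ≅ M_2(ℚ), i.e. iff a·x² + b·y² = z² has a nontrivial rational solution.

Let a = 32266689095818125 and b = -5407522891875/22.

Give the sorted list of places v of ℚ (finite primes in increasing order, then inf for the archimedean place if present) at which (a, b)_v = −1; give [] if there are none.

(a, b) ≡ (221, -66) mod (ℚ^×)²; places V = {2, 3, 5, 11, 13, 17, ∞}.
(a,b)_11: α=0, u≡3; β=-1, v≡3 (mod 11); (3|11)=+1, (3|11)=+1; sign (−1)^0·+1^-1·+1^0 = +1.
(a,b)_13: α=3, u≡4; β=2, v≡10 (mod 13); (4|13)=+1, (10|13)=+1; sign (−1)^0·+1^2·+1^3 = +1.
(a,b)_5: α=4, u≡4; β=4, v≡4 (mod 5); (4|5)=+1, (4|5)=+1; sign (−1)^0·+1^4·+1^4 = +1.
(a,b)_3: α=14, u≡2; β=11, v≡2 (mod 3); (2|3)=-1, (2|3)=-1; sign (−1)^0·-1^11·-1^14 = -1.
(a,b)_2: α=0, β=-1; u≡5, v≡7 (mod 8); ε(u)ε(v)=0·1, αω(v)=0·0, βω(u)=-1·1; sum ≡ 1  ⇒  -1.
(a,b)_∞: sgn(221)=+, sgn(-66)=−, so +1.
(a,b)_17: α=3, u≡2; β=2, v≡8 (mod 17); (2|17)=+1, (8|17)=+1; sign (−1)^0·+1^2·+1^3 = +1.
(221, -66 / ℚ) ramifies at {2, 3}: a division algebra.

[2, 3]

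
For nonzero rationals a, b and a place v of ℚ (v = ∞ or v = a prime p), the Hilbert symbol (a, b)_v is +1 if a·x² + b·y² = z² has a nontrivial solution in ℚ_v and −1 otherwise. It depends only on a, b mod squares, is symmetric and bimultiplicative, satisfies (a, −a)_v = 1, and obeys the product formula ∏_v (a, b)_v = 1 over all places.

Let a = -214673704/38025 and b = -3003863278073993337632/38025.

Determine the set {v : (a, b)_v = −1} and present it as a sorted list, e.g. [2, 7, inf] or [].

[29, 37, 43, inf]

Mod squares: a ≡ -3034, b ≡ -4611962162. Check v ∈ {∞, 2, 3, 5, 7, 13, 19, 23, 29, 37, 41, 43, 53}.
v=5: a=5^-2·(≡1), b=5^-2·(≡3) mod 5; (1|5)=+1, (3|5)=-1; (−1)^{-2·-2·2}·(+1)^-2·(-1)^-2 = +1.
v=7: a=7^2·(≡1), b=7^2·(≡2) mod 7; (1|7)=+1, (2|7)=+1; (−1)^{2·2·3}·(+1)^2·(+1)^2 = +1.
v=∞: -3034 < 0 and -4611962162 < 0  ⇒  (a,b)_∞ = -1.
v=53: a=53^0·(≡37), b=53^1·(≡45) mod 53; (37|53)=+1, (45|53)=-1; (−1)^{0·1·26}·(+1)^1·(-1)^0 = +1.
v=2: v_2(a)=3, v_2(b)=5; units ≡ 3, 7 (mod 8); ε·ε+αω+βω = 1·1+3·0+5·1 ≡ 0  ⇒  (a,b)_2 = +1.
v=37: a=37^1·(≡2), b=37^3·(≡4) mod 37; (2|37)=-1, (4|37)=+1; (−1)^{1·3·18}·(-1)^3·(+1)^1 = -1.
v=43: a=43^0·(≡34), b=43^1·(≡9) mod 43; (34|43)=-1, (9|43)=+1; (−1)^{0·1·21}·(-1)^1·(+1)^0 = -1.
v=41: a=41^1·(≡32), b=41^3·(≡5) mod 41; (32|41)=+1, (5|41)=+1; (−1)^{1·3·20}·(+1)^3·(+1)^1 = +1.
v=19: a=19^2·(≡6), b=19^2·(≡5) mod 19; (6|19)=+1, (5|19)=+1; (−1)^{2·2·9}·(+1)^2·(+1)^2 = +1.
v=13: a=13^-2·(≡7), b=13^-2·(≡5) mod 13; (7|13)=-1, (5|13)=-1; (−1)^{-2·-2·6}·(-1)^-2·(-1)^-2 = +1.
v=29: a=29^0·(≡12), b=29^1·(≡28) mod 29; (12|29)=-1, (28|29)=+1; (−1)^{0·1·14}·(-1)^1·(+1)^0 = -1.
v=3: a=3^-2·(≡2), b=3^-2·(≡1) mod 3; (2|3)=-1, (1|3)=+1; (−1)^{-2·-2·1}·(-1)^-2·(+1)^-2 = +1.
v=23: a=23^0·(≡18), b=23^1·(≡13) mod 23; (18|23)=+1, (13|23)=+1; (−1)^{0·1·11}·(+1)^1·(+1)^0 = +1.
(-3034, -4611962162 / ℚ) ramifies at {29, 37, 43, ∞}: a division algebra.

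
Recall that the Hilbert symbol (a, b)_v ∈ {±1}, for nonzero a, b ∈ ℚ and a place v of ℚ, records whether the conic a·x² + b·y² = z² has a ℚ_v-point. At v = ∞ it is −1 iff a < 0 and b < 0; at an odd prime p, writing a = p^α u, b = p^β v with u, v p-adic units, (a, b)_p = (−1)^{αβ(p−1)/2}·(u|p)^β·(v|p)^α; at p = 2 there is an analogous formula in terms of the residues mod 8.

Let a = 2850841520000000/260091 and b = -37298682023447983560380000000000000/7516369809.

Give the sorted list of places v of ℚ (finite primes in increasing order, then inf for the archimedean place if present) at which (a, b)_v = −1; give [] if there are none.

[29, 41]

Mod squares: a ≡ 2013905, b ≡ -149855. Check v ∈ {∞, 2, 3, 5, 7, 13, 17, 19, 29, 41, 43}.
v=13: a=13^-2·(≡4), b=13^-4·(≡12) mod 13; (4|13)=+1, (12|13)=+1; (−1)^{-2·-4·6}·(+1)^-4·(+1)^-2 = +1.
v=2: v_2(a)=10, v_2(b)=14; units ≡ 1, 1 (mod 8); ε·ε+αω+βω = 0·0+10·0+14·0 ≡ 0  ⇒  (a,b)_2 = +1.
v=41: a=41^2·(≡22), b=41^5·(≡12) mod 41; (22|41)=-1, (12|41)=-1; (−1)^{2·5·20}·(-1)^5·(-1)^2 = -1.
v=7: a=7^0·(≡5), b=7^2·(≡2) mod 7; (5|7)=-1, (2|7)=+1; (−1)^{0·2·3}·(-1)^2·(+1)^0 = +1.
v=43: a=43^1·(≡18), b=43^3·(≡25) mod 43; (18|43)=-1, (25|43)=+1; (−1)^{1·3·21}·(-1)^3·(+1)^1 = +1.
v=3: a=3^-4·(≡2), b=3^-6·(≡1) mod 3; (2|3)=-1, (1|3)=+1; (−1)^{-4·-6·1}·(-1)^-6·(+1)^-4 = +1.
v=5: a=5^7·(≡1), b=5^13·(≡1) mod 5; (1|5)=+1, (1|5)=+1; (−1)^{7·13·2}·(+1)^13·(+1)^7 = +1.
v=29: a=29^1·(≡12), b=29^2·(≡26) mod 29; (12|29)=-1, (26|29)=-1; (−1)^{1·2·14}·(-1)^2·(-1)^1 = -1.
v=17: a=17^1·(≡8), b=17^3·(≡16) mod 17; (8|17)=+1, (16|17)=+1; (−1)^{1·3·8}·(+1)^3·(+1)^1 = +1.
v=∞: 2013905 > 0 and -149855 < 0  ⇒  (a,b)_∞ = +1.
v=19: a=19^-1·(≡8), b=19^-2·(≡5) mod 19; (8|19)=-1, (5|19)=+1; (−1)^{-1·-2·9}·(-1)^-2·(+1)^-1 = +1.
(2013905, -149855 / ℚ) ramifies at {29, 41}: a division algebra.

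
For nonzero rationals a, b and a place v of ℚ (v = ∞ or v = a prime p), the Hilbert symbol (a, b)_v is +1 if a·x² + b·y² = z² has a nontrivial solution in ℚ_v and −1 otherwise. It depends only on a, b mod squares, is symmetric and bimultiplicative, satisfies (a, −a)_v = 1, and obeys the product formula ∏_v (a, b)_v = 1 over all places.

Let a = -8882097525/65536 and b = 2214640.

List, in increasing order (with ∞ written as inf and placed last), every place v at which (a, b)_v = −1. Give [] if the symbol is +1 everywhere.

[2, 29]

Mod squares: a ≡ -4386221, b ≡ 138415. Check v ∈ {∞, 2, 3, 5, 7, 17, 19, 29, 31, 41, 47}.
v=19: a=19^0·(≡11), b=19^1·(≡14) mod 19; (11|19)=+1, (14|19)=-1; (−1)^{0·1·9}·(+1)^1·(-1)^0 = +1.
v=7: a=7^1·(≡2), b=7^0·(≡1) mod 7; (2|7)=+1, (1|7)=+1; (−1)^{1·0·3}·(+1)^0·(+1)^1 = +1.
v=3: a=3^4·(≡1), b=3^0·(≡1) mod 3; (1|3)=+1, (1|3)=+1; (−1)^{4·0·1}·(+1)^0·(+1)^4 = +1.
v=47: a=47^0·(≡12), b=47^1·(≡26) mod 47; (12|47)=+1, (26|47)=-1; (−1)^{0·1·23}·(+1)^1·(-1)^0 = +1.
v=41: a=41^1·(≡3), b=41^0·(≡25) mod 41; (3|41)=-1, (25|41)=+1; (−1)^{1·0·20}·(-1)^0·(+1)^1 = +1.
v=17: a=17^1·(≡9), b=17^0·(≡16) mod 17; (9|17)=+1, (16|17)=+1; (−1)^{1·0·8}·(+1)^0·(+1)^1 = +1.
v=2: v_2(a)=-16, v_2(b)=4; units ≡ 3, 7 (mod 8); ε·ε+αω+βω = 1·1+-16·0+4·1 ≡ 1  ⇒  (a,b)_2 = -1.
v=5: a=5^2·(≡4), b=5^1·(≡3) mod 5; (4|5)=+1, (3|5)=-1; (−1)^{2·1·2}·(+1)^1·(-1)^2 = +1.
v=29: a=29^1·(≡26), b=29^0·(≡26) mod 29; (26|29)=-1, (26|29)=-1; (−1)^{1·0·14}·(-1)^0·(-1)^1 = -1.
v=∞: -4386221 < 0 and 138415 > 0  ⇒  (a,b)_∞ = +1.
v=31: a=31^1·(≡27), b=31^1·(≡16) mod 31; (27|31)=-1, (16|31)=+1; (−1)^{1·1·15}·(-1)^1·(+1)^1 = +1.
Ram(-4386221, 138415) = {2, 29}; no ℚ_2-point on the conic.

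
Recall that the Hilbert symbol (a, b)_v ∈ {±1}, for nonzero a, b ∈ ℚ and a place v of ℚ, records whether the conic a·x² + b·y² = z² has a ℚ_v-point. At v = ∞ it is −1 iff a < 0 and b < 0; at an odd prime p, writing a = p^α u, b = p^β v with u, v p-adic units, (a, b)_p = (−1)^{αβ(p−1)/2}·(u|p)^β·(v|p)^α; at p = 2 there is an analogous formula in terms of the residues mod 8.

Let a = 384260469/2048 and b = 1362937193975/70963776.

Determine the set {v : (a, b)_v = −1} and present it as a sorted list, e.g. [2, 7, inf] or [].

(a, b) ≡ (3162, 551) mod (ℚ^×)²; places V = {2, 3, 5, 7, 13, 17, 19, 29, 31, ∞}.
(a,b)_17: α=3, u≡8; β=0, v≡12 (mod 17); (8|17)=+1, (12|17)=-1; sign (−1)^0·+1^0·-1^3 = -1.
(a,b)_13: α=0, u≡3; β=-2, v≡8 (mod 13); (3|13)=+1, (8|13)=-1; sign (−1)^0·+1^-2·-1^0 = +1.
(a,b)_5: α=0, u≡3; β=2, v≡4 (mod 5); (3|5)=-1, (4|5)=+1; sign (−1)^0·-1^2·+1^0 = +1.
(a,b)_19: α=0, u≡18; β=1, v≡10 (mod 19); (18|19)=-1, (10|19)=-1; sign (−1)^0·-1^1·-1^0 = -1.
(a,b)_31: α=1, u≡28; β=0, v≡26 (mod 31); (28|31)=+1, (26|31)=-1; sign (−1)^0·+1^0·-1^1 = -1.
(a,b)_3: α=1, u≡1; β=-8, v≡2 (mod 3); (1|3)=+1, (2|3)=-1; sign (−1)^0·+1^-8·-1^1 = -1.
(a,b)_29: α=2, u≡4; β=3, v≡27 (mod 29); (4|29)=+1, (27|29)=-1; sign (−1)^0·+1^3·-1^2 = +1.
(a,b)_7: α=0, u≡3; β=6, v≡3 (mod 7); (3|7)=-1, (3|7)=-1; sign (−1)^0·-1^6·-1^0 = +1.
(a,b)_2: α=-11, β=-6; u≡5, v≡7 (mod 8); ε(u)ε(v)=0·1, αω(v)=-11·0, βω(u)=-6·1; sum ≡ 0  ⇒  +1.
(a,b)_∞: sgn(3162)=+, sgn(551)=+, so +1.
(3162, 551 / ℚ) ramifies at {3, 17, 19, 31}: a division algebra.

[3, 17, 19, 31]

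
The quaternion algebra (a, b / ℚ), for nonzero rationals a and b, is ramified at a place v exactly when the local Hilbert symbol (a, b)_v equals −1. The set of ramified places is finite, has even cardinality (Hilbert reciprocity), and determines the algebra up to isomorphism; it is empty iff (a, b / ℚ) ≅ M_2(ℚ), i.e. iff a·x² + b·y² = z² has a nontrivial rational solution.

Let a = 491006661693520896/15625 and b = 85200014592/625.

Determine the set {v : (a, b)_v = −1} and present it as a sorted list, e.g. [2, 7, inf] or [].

[3, 11]

(a, b) ≡ (231, 77) mod (ℚ^×)²; places V = {2, 3, 5, 7, 11, ∞}.
(a,b)_5: α=-6, u≡1; β=-4, v≡2 (mod 5); (1|5)=+1, (2|5)=-1; sign (−1)^0·+1^-4·-1^-6 = +1.
(a,b)_7: α=5, u≡6; β=3, v≡2 (mod 7); (6|7)=-1, (2|7)=+1; sign (−1)^1·-1^3·+1^5 = +1.
(a,b)_∞: sgn(231)=+, sgn(77)=+, so +1.
(a,b)_11: α=5, u≡6; β=3, v≡2 (mod 11); (6|11)=-1, (2|11)=-1; sign (−1)^1·-1^3·-1^5 = -1.
(a,b)_3: α=11, u≡2; β=6, v≡2 (mod 3); (2|3)=-1, (2|3)=-1; sign (−1)^0·-1^6·-1^11 = -1.
(a,b)_2: α=10, β=8; u≡7, v≡5 (mod 8); ε(u)ε(v)=1·0, αω(v)=10·1, βω(u)=8·0; sum ≡ 0  ⇒  +1.
(231, 77 / ℚ) ramifies at {3, 11}: a division algebra.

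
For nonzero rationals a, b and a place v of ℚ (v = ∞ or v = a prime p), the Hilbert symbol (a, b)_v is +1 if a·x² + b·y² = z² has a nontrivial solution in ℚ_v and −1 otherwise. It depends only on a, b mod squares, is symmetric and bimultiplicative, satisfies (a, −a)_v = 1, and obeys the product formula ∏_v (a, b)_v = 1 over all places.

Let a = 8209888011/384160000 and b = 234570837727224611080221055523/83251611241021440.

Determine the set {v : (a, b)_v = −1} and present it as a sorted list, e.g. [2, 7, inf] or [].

(a, b) ≡ (19, 11305) mod (ℚ^×)²; places V = {2, 3, 5, 7, 13, 17, 19, 29, 41, ∞}.
(a,b)_41: α=2, u≡13; β=6, v≡17 (mod 41); (13|41)=-1, (17|41)=-1; sign (−1)^0·-1^6·-1^2 = +1.
(a,b)_2: α=-8, β=-24; u≡3, v≡1 (mod 8); ε(u)ε(v)=1·0, αω(v)=-8·0, βω(u)=-24·1; sum ≡ 0  ⇒  +1.
(a,b)_13: α=4, u≡7; β=6, v≡2 (mod 13); (7|13)=-1, (2|13)=-1; sign (−1)^0·-1^6·-1^4 = +1.
(a,b)_29: α=0, u≡21; β=2, v≡13 (mod 29); (21|29)=-1, (13|29)=+1; sign (−1)^0·-1^2·+1^0 = +1.
(a,b)_∞: sgn(19)=+, sgn(11305)=+, so +1.
(a,b)_17: α=0, u≡15; β=3, v≡13 (mod 17); (15|17)=+1, (13|17)=+1; sign (−1)^0·+1^3·+1^0 = +1.
(a,b)_5: α=-4, u≡1; β=-1, v≡1 (mod 5); (1|5)=+1, (1|5)=+1; sign (−1)^0·+1^-1·+1^-4 = +1.
(a,b)_7: α=-4, u≡3; β=-5, v≡3 (mod 7); (3|7)=-1, (3|7)=-1; sign (−1)^0·-1^-5·-1^-4 = -1.
(a,b)_19: α=1, u≡11; β=5, v≡9 (mod 19); (11|19)=+1, (9|19)=+1; sign (−1)^1·+1^5·+1^1 = -1.
(a,b)_3: α=2, u≡1; β=-10, v≡1 (mod 3); (1|3)=+1, (1|3)=+1; sign (−1)^0·+1^-10·+1^2 = +1.
Ram(19, 11305) = {7, 19}; no ℚ_7-point on the conic.

[7, 19]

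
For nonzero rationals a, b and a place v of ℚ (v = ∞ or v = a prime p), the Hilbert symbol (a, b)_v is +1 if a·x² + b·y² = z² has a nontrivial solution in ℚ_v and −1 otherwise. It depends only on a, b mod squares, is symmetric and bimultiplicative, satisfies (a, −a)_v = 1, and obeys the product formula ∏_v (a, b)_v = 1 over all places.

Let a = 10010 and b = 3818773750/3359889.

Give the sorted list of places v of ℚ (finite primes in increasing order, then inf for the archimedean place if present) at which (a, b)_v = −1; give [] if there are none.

Mod squares: a ≡ 10010, b ≡ 22. Check v ∈ {∞, 2, 3, 5, 7, 11, 13, 17, 31, 47}.
v=5: a=5^1·(≡2), b=5^4·(≡2) mod 5; (2|5)=-1, (2|5)=-1; (−1)^{1·4·2}·(-1)^4·(-1)^1 = -1.
v=3: a=3^0·(≡2), b=3^-2·(≡1) mod 3; (2|3)=-1, (1|3)=+1; (−1)^{0·-2·1}·(-1)^-2·(+1)^0 = +1.
v=17: a=17^0·(≡14), b=17^2·(≡14) mod 17; (14|17)=-1, (14|17)=-1; (−1)^{0·2·8}·(-1)^2·(-1)^0 = +1.
v=∞: 10010 > 0 and 22 > 0  ⇒  (a,b)_∞ = +1.
v=7: a=7^1·(≡2), b=7^0·(≡1) mod 7; (2|7)=+1, (1|7)=+1; (−1)^{1·0·3}·(+1)^0·(+1)^1 = +1.
v=2: v_2(a)=1, v_2(b)=1; units ≡ 5, 3 (mod 8); ε·ε+αω+βω = 0·1+1·1+1·1 ≡ 0  ⇒  (a,b)_2 = +1.
v=11: a=11^1·(≡8), b=11^1·(≡8) mod 11; (8|11)=-1, (8|11)=-1; (−1)^{1·1·5}·(-1)^1·(-1)^1 = -1.
v=47: a=47^0·(≡46), b=47^-2·(≡23) mod 47; (46|47)=-1, (23|47)=-1; (−1)^{0·-2·23}·(-1)^-2·(-1)^0 = +1.
v=13: a=13^1·(≡3), b=13^-2·(≡3) mod 13; (3|13)=+1, (3|13)=+1; (−1)^{1·-2·6}·(+1)^-2·(+1)^1 = +1.
v=31: a=31^0·(≡28), b=31^2·(≡30) mod 31; (28|31)=+1, (30|31)=-1; (−1)^{0·2·15}·(+1)^2·(-1)^0 = +1.
Ram(10010, 22) = {5, 11}; no ℚ_5-point on the conic.

[5, 11]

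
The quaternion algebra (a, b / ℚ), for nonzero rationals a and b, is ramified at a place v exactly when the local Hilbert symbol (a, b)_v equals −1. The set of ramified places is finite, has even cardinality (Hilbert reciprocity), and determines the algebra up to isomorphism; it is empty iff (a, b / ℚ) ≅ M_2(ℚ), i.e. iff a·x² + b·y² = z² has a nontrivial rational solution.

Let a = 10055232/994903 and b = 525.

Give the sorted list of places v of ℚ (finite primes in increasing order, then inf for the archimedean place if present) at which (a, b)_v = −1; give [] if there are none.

Mod squares: a ≡ 231, b ≡ 21. Check v ∈ {∞, 2, 3, 5, 7, 11, 13, 23, 29}.
v=13: a=13^-2·(≡4), b=13^0·(≡5) mod 13; (4|13)=+1, (5|13)=-1; (−1)^{-2·0·6}·(+1)^0·(-1)^-2 = +1.
v=∞: 231 > 0 and 21 > 0  ⇒  (a,b)_∞ = +1.
v=11: a=11^1·(≡7), b=11^0·(≡8) mod 11; (7|11)=-1, (8|11)=-1; (−1)^{1·0·5}·(-1)^0·(-1)^1 = -1.
v=23: a=23^2·(≡16), b=23^0·(≡19) mod 23; (16|23)=+1, (19|23)=-1; (−1)^{2·0·11}·(+1)^0·(-1)^2 = +1.
v=5: a=5^0·(≡4), b=5^2·(≡1) mod 5; (4|5)=+1, (1|5)=+1; (−1)^{0·2·2}·(+1)^2·(+1)^0 = +1.
v=29: a=29^-2·(≡9), b=29^0·(≡3) mod 29; (9|29)=+1, (3|29)=-1; (−1)^{-2·0·14}·(+1)^0·(-1)^-2 = +1.
v=3: a=3^3·(≡2), b=3^1·(≡1) mod 3; (2|3)=-1, (1|3)=+1; (−1)^{3·1·1}·(-1)^1·(+1)^3 = +1.
v=2: v_2(a)=6, v_2(b)=0; units ≡ 7, 5 (mod 8); ε·ε+αω+βω = 1·0+6·1+0·0 ≡ 0  ⇒  (a,b)_2 = +1.
v=7: a=7^-1·(≡5), b=7^1·(≡5) mod 7; (5|7)=-1, (5|7)=-1; (−1)^{-1·1·3}·(-1)^1·(-1)^-1 = -1.
Ram(231, 21) = {7, 11}; no ℚ_7-point on the conic.

[7, 11]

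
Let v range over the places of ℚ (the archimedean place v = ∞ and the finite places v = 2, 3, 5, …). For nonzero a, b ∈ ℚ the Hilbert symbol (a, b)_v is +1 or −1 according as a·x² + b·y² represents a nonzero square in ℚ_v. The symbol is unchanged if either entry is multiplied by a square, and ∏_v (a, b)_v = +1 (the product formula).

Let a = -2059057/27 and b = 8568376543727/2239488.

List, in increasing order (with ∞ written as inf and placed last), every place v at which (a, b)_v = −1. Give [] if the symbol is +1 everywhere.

Mod squares: a ≡ -51051, b ≡ 429. Check v ∈ {∞, 2, 3, 7, 11, 13, 17}.
v=7: a=7^1·(≡4), b=7^2·(≡1) mod 7; (4|7)=+1, (1|7)=+1; (−1)^{1·2·3}·(+1)^2·(+1)^1 = +1.
v=11: a=11^3·(≡3), b=11^5·(≡10) mod 11; (3|11)=+1, (10|11)=-1; (−1)^{3·5·5}·(+1)^5·(-1)^3 = +1.
v=∞: -51051 < 0 and 429 > 0  ⇒  (a,b)_∞ = +1.
v=17: a=17^1·(≡14), b=17^4·(≡8) mod 17; (14|17)=-1, (8|17)=+1; (−1)^{1·4·8}·(-1)^4·(+1)^1 = +1.
v=13: a=13^1·(≡3), b=13^1·(≡8) mod 13; (3|13)=+1, (8|13)=-1; (−1)^{1·1·6}·(+1)^1·(-1)^1 = -1.
v=2: v_2(a)=0, v_2(b)=-10; units ≡ 5, 5 (mod 8); ε·ε+αω+βω = 0·0+0·1+-10·1 ≡ 0  ⇒  (a,b)_2 = +1.
v=3: a=3^-3·(≡2), b=3^-7·(≡2) mod 3; (2|3)=-1, (2|3)=-1; (−1)^{-3·-7·1}·(-1)^-7·(-1)^-3 = -1.
Ram(-51051, 429) = {3, 13}; no ℚ_3-point on the conic.

[3, 13]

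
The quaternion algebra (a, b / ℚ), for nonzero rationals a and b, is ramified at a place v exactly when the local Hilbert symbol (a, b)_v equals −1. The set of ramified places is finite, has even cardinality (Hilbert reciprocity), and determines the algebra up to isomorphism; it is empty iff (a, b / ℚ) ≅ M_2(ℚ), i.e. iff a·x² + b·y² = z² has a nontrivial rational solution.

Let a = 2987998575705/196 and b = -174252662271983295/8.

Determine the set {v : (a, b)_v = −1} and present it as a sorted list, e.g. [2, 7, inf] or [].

(a, b) ≡ (2145, -910) mod (ℚ^×)²; places V = {2, 3, 5, 7, 11, 13, 29, ∞}.
(a,b)_13: α=3, u≡10; β=5, v≡5 (mod 13); (10|13)=+1, (5|13)=-1; sign (−1)^0·+1^5·-1^3 = -1.
(a,b)_2: α=-2, β=-3; u≡1, v≡1 (mod 8); ε(u)ε(v)=0·0, αω(v)=-2·0, βω(u)=-3·0; sum ≡ 0  ⇒  +1.
(a,b)_5: α=1, u≡1; β=1, v≡2 (mod 5); (1|5)=+1, (2|5)=-1; sign (−1)^0·+1^1·-1^1 = -1.
(a,b)_11: α=3, u≡10; β=6, v≡3 (mod 11); (10|11)=-1, (3|11)=+1; sign (−1)^0·-1^6·+1^3 = +1.
(a,b)_∞: sgn(2145)=+, sgn(-910)=−, so +1.
(a,b)_7: α=-2, u≡6; β=1, v≡3 (mod 7); (6|7)=-1, (3|7)=-1; sign (−1)^0·-1^1·-1^-2 = -1.
(a,b)_3: α=5, u≡1; β=2, v≡2 (mod 3); (1|3)=+1, (2|3)=-1; sign (−1)^0·+1^2·-1^5 = -1.
(a,b)_29: α=2, u≡9; β=2, v≡27 (mod 29); (9|29)=+1, (27|29)=-1; sign (−1)^0·+1^2·-1^2 = +1.
|Ram(2145, -910)| = 4, even; anisotropic at {3, 5, 7, 13}.

[3, 5, 7, 13]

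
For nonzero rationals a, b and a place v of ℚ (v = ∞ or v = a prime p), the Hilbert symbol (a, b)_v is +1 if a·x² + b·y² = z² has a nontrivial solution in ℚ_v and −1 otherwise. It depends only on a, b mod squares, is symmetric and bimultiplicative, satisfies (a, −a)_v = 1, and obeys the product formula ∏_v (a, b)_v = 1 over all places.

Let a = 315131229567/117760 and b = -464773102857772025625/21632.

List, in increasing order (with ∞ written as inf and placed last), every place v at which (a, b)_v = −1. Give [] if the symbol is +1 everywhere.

Mod squares: a ≡ 623645, b ≡ -131138. Check v ∈ {∞, 2, 3, 5, 7, 11, 13, 17, 19, 23, 29}.
v=23: a=23^-1·(≡7), b=23^2·(≡12) mod 23; (7|23)=-1, (12|23)=+1; (−1)^{-1·2·11}·(-1)^2·(+1)^-1 = +1.
v=11: a=11^5·(≡3), b=11^2·(≡3) mod 11; (3|11)=+1, (3|11)=+1; (−1)^{5·2·5}·(+1)^2·(+1)^5 = +1.
v=2: v_2(a)=-10, v_2(b)=-7; units ≡ 5, 7 (mod 8); ε·ε+αω+βω = 0·1+-10·0+-7·1 ≡ 1  ⇒  (a,b)_2 = -1.
v=∞: 623645 > 0 and -131138 < 0  ⇒  (a,b)_∞ = +1.
v=29: a=29^1·(≡22), b=29^3·(≡18) mod 29; (22|29)=+1, (18|29)=-1; (−1)^{1·3·14}·(+1)^3·(-1)^1 = -1.
v=7: a=7^2·(≡4), b=7^1·(≡5) mod 7; (4|7)=+1, (5|7)=-1; (−1)^{2·1·3}·(+1)^1·(-1)^2 = +1.
v=19: a=19^0·(≡12), b=19^1·(≡12) mod 19; (12|19)=-1, (12|19)=-1; (−1)^{0·1·9}·(-1)^1·(-1)^0 = -1.
v=3: a=3^4·(≡2), b=3^6·(≡1) mod 3; (2|3)=-1, (1|3)=+1; (−1)^{4·6·1}·(-1)^6·(+1)^4 = +1.
v=17: a=17^1·(≡8), b=17^3·(≡13) mod 17; (8|17)=+1, (13|17)=+1; (−1)^{1·3·8}·(+1)^3·(+1)^1 = +1.
v=13: a=13^0·(≡4), b=13^-2·(≡11) mod 13; (4|13)=+1, (11|13)=-1; (−1)^{0·-2·6}·(+1)^-2·(-1)^0 = +1.
v=5: a=5^-1·(≡1), b=5^4·(≡2) mod 5; (1|5)=+1, (2|5)=-1; (−1)^{-1·4·2}·(+1)^4·(-1)^-1 = -1.
Ram(623645, -131138) = {2, 5, 19, 29}; no ℚ_2-point on the conic.

[2, 5, 19, 29]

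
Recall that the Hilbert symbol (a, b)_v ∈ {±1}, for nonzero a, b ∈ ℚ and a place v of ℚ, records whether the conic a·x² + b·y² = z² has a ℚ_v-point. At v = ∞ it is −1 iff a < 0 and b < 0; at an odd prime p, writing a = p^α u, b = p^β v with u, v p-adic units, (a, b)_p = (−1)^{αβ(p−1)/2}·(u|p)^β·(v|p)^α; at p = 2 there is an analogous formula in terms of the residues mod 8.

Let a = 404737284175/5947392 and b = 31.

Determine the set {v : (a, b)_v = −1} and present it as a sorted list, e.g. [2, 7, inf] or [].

[19, 29]

Mod squares: a ≡ 1178589, b ≡ 31. Check v ∈ {∞, 2, 3, 5, 7, 11, 19, 23, 29, 31}.
v=2: v_2(a)=-14, v_2(b)=0; units ≡ 5, 7 (mod 8); ε·ε+αω+βω = 0·1+-14·0+0·1 ≡ 0  ⇒  (a,b)_2 = +1.
v=31: a=31^1·(≡13), b=31^1·(≡1) mod 31; (13|31)=-1, (1|31)=+1; (−1)^{1·1·15}·(-1)^1·(+1)^1 = +1.
v=19: a=19^1·(≡14), b=19^0·(≡12) mod 19; (14|19)=-1, (12|19)=-1; (−1)^{1·0·9}·(-1)^0·(-1)^1 = -1.
v=29: a=29^3·(≡2), b=29^0·(≡2) mod 29; (2|29)=-1, (2|29)=-1; (−1)^{3·0·14}·(-1)^0·(-1)^3 = -1.
v=5: a=5^2·(≡1), b=5^0·(≡1) mod 5; (1|5)=+1, (1|5)=+1; (−1)^{2·0·2}·(+1)^0·(+1)^2 = +1.
v=11: a=11^-2·(≡1), b=11^0·(≡9) mod 11; (1|11)=+1, (9|11)=+1; (−1)^{-2·0·5}·(+1)^0·(+1)^-2 = +1.
v=23: a=23^1·(≡11), b=23^0·(≡8) mod 23; (11|23)=-1, (8|23)=+1; (−1)^{1·0·11}·(-1)^0·(+1)^1 = +1.
v=7: a=7^2·(≡5), b=7^0·(≡3) mod 7; (5|7)=-1, (3|7)=-1; (−1)^{2·0·3}·(-1)^0·(-1)^2 = +1.
v=3: a=3^-1·(≡1), b=3^0·(≡1) mod 3; (1|3)=+1, (1|3)=+1; (−1)^{-1·0·1}·(+1)^0·(+1)^-1 = +1.
v=∞: 1178589 > 0 and 31 > 0  ⇒  (a,b)_∞ = +1.
Ram(1178589, 31) = {19, 29}; no ℚ_19-point on the conic.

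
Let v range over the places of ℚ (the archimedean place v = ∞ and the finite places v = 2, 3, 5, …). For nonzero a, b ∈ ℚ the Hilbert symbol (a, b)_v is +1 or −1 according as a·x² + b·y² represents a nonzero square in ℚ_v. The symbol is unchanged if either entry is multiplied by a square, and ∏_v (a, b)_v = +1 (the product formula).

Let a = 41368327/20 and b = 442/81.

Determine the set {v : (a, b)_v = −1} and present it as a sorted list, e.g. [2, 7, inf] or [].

Mod squares: a ≡ 35, b ≡ 442. Check v ∈ {∞, 2, 3, 5, 7, 11, 13, 17}.
v=7: a=7^1·(≡3), b=7^0·(≡2) mod 7; (3|7)=-1, (2|7)=+1; (−1)^{1·0·3}·(-1)^0·(+1)^1 = +1.
v=3: a=3^0·(≡2), b=3^-4·(≡1) mod 3; (2|3)=-1, (1|3)=+1; (−1)^{0·-4·1}·(-1)^-4·(+1)^0 = +1.
v=∞: 35 > 0 and 442 > 0  ⇒  (a,b)_∞ = +1.
v=2: v_2(a)=-2, v_2(b)=1; units ≡ 3, 5 (mod 8); ε·ε+αω+βω = 1·0+-2·1+1·1 ≡ 1  ⇒  (a,b)_2 = -1.
v=13: a=13^2·(≡12), b=13^1·(≡7) mod 13; (12|13)=+1, (7|13)=-1; (−1)^{2·1·6}·(+1)^1·(-1)^2 = +1.
v=11: a=11^2·(≡2), b=11^0·(≡6) mod 11; (2|11)=-1, (6|11)=-1; (−1)^{2·0·5}·(-1)^0·(-1)^2 = +1.
v=17: a=17^2·(≡1), b=17^1·(≡2) mod 17; (1|17)=+1, (2|17)=+1; (−1)^{2·1·8}·(+1)^1·(+1)^2 = +1.
v=5: a=5^-1·(≡3), b=5^0·(≡2) mod 5; (3|5)=-1, (2|5)=-1; (−1)^{-1·0·2}·(-1)^0·(-1)^-1 = -1.
|Ram(35, 442)| = 2, even; anisotropic at {2, 5}.

[2, 5]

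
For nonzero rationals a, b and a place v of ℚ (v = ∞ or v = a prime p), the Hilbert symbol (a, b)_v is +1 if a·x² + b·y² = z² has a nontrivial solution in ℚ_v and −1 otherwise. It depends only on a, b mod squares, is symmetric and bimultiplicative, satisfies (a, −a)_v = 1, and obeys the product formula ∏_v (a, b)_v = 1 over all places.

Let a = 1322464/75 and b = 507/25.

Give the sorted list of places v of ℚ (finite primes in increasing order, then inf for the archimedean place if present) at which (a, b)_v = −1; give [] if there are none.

[2, 3]

Mod squares: a ≡ 858, b ≡ 3. Check v ∈ {∞, 2, 3, 5, 11, 13, 17}.
v=11: a=11^1·(≡3), b=11^0·(≡4) mod 11; (3|11)=+1, (4|11)=+1; (−1)^{1·0·5}·(+1)^0·(+1)^1 = +1.
v=5: a=5^-2·(≡3), b=5^-2·(≡2) mod 5; (3|5)=-1, (2|5)=-1; (−1)^{-2·-2·2}·(-1)^-2·(-1)^-2 = +1.
v=2: v_2(a)=5, v_2(b)=0; units ≡ 5, 3 (mod 8); ε·ε+αω+βω = 0·1+5·1+0·1 ≡ 1  ⇒  (a,b)_2 = -1.
v=17: a=17^2·(≡15), b=17^0·(≡6) mod 17; (15|17)=+1, (6|17)=-1; (−1)^{2·0·8}·(+1)^0·(-1)^2 = +1.
v=3: a=3^-1·(≡1), b=3^1·(≡1) mod 3; (1|3)=+1, (1|3)=+1; (−1)^{-1·1·1}·(+1)^1·(+1)^-1 = -1.
v=13: a=13^1·(≡12), b=13^2·(≡10) mod 13; (12|13)=+1, (10|13)=+1; (−1)^{1·2·6}·(+1)^2·(+1)^1 = +1.
v=∞: 858 > 0 and 3 > 0  ⇒  (a,b)_∞ = +1.
Ram(858, 3) = {2, 3}; no ℚ_2-point on the conic.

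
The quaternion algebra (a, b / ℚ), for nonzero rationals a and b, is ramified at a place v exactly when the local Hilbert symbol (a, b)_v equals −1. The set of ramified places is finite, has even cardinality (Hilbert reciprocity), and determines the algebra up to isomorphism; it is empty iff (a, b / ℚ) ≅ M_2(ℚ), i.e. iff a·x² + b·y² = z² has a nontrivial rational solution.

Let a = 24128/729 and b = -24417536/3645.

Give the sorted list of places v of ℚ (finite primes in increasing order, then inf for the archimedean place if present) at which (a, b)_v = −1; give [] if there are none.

Mod squares: a ≡ 377, b ≡ -476905. Check v ∈ {∞, 2, 3, 5, 11, 13, 23, 29}.
v=2: v_2(a)=6, v_2(b)=8; units ≡ 1, 7 (mod 8); ε·ε+αω+βω = 0·1+6·0+8·0 ≡ 0  ⇒  (a,b)_2 = +1.
v=29: a=29^1·(≡5), b=29^1·(≡3) mod 29; (5|29)=+1, (3|29)=-1; (−1)^{1·1·14}·(+1)^1·(-1)^1 = -1.
v=5: a=5^0·(≡2), b=5^-1·(≡1) mod 5; (2|5)=-1, (1|5)=+1; (−1)^{0·-1·2}·(-1)^-1·(+1)^0 = -1.
v=∞: 377 > 0 and -476905 < 0  ⇒  (a,b)_∞ = +1.
v=13: a=13^1·(≡10), b=13^1·(≡4) mod 13; (10|13)=+1, (4|13)=+1; (−1)^{1·1·6}·(+1)^1·(+1)^1 = +1.
v=3: a=3^-6·(≡2), b=3^-6·(≡2) mod 3; (2|3)=-1, (2|3)=-1; (−1)^{-6·-6·1}·(-1)^-6·(-1)^-6 = +1.
v=23: a=23^0·(≡13), b=23^1·(≡19) mod 23; (13|23)=+1, (19|23)=-1; (−1)^{0·1·11}·(+1)^1·(-1)^0 = +1.
v=11: a=11^0·(≡9), b=11^1·(≡6) mod 11; (9|11)=+1, (6|11)=-1; (−1)^{0·1·5}·(+1)^1·(-1)^0 = +1.
|Ram(377, -476905)| = 2, even; anisotropic at {5, 29}.

[5, 29]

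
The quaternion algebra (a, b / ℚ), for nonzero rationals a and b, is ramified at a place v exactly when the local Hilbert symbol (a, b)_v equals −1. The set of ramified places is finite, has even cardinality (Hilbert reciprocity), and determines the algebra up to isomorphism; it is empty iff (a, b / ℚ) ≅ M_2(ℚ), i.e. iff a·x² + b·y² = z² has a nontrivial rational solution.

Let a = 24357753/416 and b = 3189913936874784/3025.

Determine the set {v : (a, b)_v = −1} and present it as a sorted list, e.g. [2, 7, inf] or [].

[2, 13]

(a, b) ≡ (442, 34) mod (ℚ^×)²; places V = {2, 3, 5, 7, 11, 13, 17, 19, ∞}.
(a,b)_13: α=-1, u≡5; β=0, v≡6 (mod 13); (5|13)=-1, (6|13)=-1; sign (−1)^0·-1^0·-1^-1 = -1.
(a,b)_5: α=0, u≡3; β=-2, v≡4 (mod 5); (3|5)=-1, (4|5)=+1; sign (−1)^0·-1^-2·+1^0 = +1.
(a,b)_19: α=2, u≡17; β=2, v≡8 (mod 19); (17|19)=+1, (8|19)=-1; sign (−1)^0·+1^2·-1^2 = +1.
(a,b)_∞: sgn(442)=+, sgn(34)=+, so +1.
(a,b)_17: α=1, u≡4; β=5, v≡8 (mod 17); (4|17)=+1, (8|17)=+1; sign (−1)^0·+1^5·+1^1 = +1.
(a,b)_7: α=2, u≡2; β=4, v≡5 (mod 7); (2|7)=+1, (5|7)=-1; sign (−1)^0·+1^4·-1^2 = +1.
(a,b)_11: α=0, u≡10; β=-2, v≡3 (mod 11); (10|11)=-1, (3|11)=+1; sign (−1)^0·-1^-2·+1^0 = +1.
(a,b)_3: α=4, u≡1; β=4, v≡1 (mod 3); (1|3)=+1, (1|3)=+1; sign (−1)^0·+1^4·+1^4 = +1.
(a,b)_2: α=-5, β=5; u≡5, v≡1 (mod 8); ε(u)ε(v)=0·0, αω(v)=-5·0, βω(u)=5·1; sum ≡ 1  ⇒  -1.
Ram(442, 34) = {2, 13}; no ℚ_2-point on the conic.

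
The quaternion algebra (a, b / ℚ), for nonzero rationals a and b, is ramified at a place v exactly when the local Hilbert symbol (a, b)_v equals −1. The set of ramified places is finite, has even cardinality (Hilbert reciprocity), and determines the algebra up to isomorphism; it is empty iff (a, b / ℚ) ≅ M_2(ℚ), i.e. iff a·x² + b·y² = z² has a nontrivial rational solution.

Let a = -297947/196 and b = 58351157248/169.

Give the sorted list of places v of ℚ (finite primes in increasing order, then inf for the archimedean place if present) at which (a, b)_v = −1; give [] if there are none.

[2, 37, 41, 47]

Mod squares: a ≡ -1763, b ≡ 3478. Check v ∈ {∞, 2, 7, 13, 37, 41, 43, 47}.
v=13: a=13^2·(≡5), b=13^-2·(≡7) mod 13; (5|13)=-1, (7|13)=-1; (−1)^{2·-2·6}·(-1)^-2·(-1)^2 = +1.
v=43: a=43^1·(≡32), b=43^0·(≡1) mod 43; (32|43)=-1, (1|43)=+1; (−1)^{1·0·21}·(-1)^0·(+1)^1 = +1.
v=41: a=41^1·(≡33), b=41^0·(≡35) mod 41; (33|41)=+1, (35|41)=-1; (−1)^{1·0·20}·(+1)^0·(-1)^1 = -1.
v=47: a=47^0·(≡10), b=47^1·(≡12) mod 47; (10|47)=-1, (12|47)=+1; (−1)^{0·1·23}·(-1)^1·(+1)^0 = -1.
v=7: a=7^-2·(≡2), b=7^0·(≡6) mod 7; (2|7)=+1, (6|7)=-1; (−1)^{-2·0·3}·(+1)^0·(-1)^-2 = +1.
v=∞: -1763 < 0 and 3478 > 0  ⇒  (a,b)_∞ = +1.
v=2: v_2(a)=-2, v_2(b)=25; units ≡ 5, 3 (mod 8); ε·ε+αω+βω = 0·1+-2·1+25·1 ≡ 1  ⇒  (a,b)_2 = -1.
v=37: a=37^0·(≡8), b=37^1·(≡6) mod 37; (8|37)=-1, (6|37)=-1; (−1)^{0·1·18}·(-1)^1·(-1)^0 = -1.
|Ram(-1763, 3478)| = 4, even; anisotropic at {2, 37, 41, 47}.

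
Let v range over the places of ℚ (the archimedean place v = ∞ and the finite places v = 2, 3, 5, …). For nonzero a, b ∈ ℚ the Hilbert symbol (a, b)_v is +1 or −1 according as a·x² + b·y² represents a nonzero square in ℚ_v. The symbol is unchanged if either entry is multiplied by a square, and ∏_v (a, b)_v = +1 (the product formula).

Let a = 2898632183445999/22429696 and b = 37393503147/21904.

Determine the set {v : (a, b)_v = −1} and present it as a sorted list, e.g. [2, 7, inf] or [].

[2, 11, 13, 19]

Mod squares: a ≡ 53599, b ≡ 51294243. Check v ∈ {∞, 2, 3, 7, 11, 13, 19, 29, 31, 37}.
v=2: v_2(a)=-14, v_2(b)=-4; units ≡ 7, 3 (mod 8); ε·ε+αω+βω = 1·1+-14·1+-4·0 ≡ 1  ⇒  (a,b)_2 = -1.
v=7: a=7^1·(≡6), b=7^1·(≡2) mod 7; (6|7)=-1, (2|7)=+1; (−1)^{1·1·3}·(-1)^1·(+1)^1 = +1.
v=19: a=19^1·(≡17), b=19^1·(≡5) mod 19; (17|19)=+1, (5|19)=+1; (−1)^{1·1·9}·(+1)^1·(+1)^1 = -1.
v=37: a=37^-2·(≡35), b=37^-2·(≡12) mod 37; (35|37)=-1, (12|37)=+1; (−1)^{-2·-2·18}·(-1)^-2·(+1)^-2 = +1.
v=13: a=13^1·(≡11), b=13^1·(≡10) mod 13; (11|13)=-1, (10|13)=+1; (−1)^{1·1·6}·(-1)^1·(+1)^1 = -1.
v=31: a=31^1·(≡27), b=31^1·(≡18) mod 31; (27|31)=-1, (18|31)=+1; (−1)^{1·1·15}·(-1)^1·(+1)^1 = +1.
v=∞: 53599 > 0 and 51294243 > 0  ⇒  (a,b)_∞ = +1.
v=29: a=29^2·(≡13), b=29^1·(≡6) mod 29; (13|29)=+1, (6|29)=+1; (−1)^{2·1·14}·(+1)^1·(+1)^2 = +1.
v=11: a=11^2·(≡6), b=11^1·(≡4) mod 11; (6|11)=-1, (4|11)=+1; (−1)^{2·1·5}·(-1)^1·(+1)^2 = -1.
v=3: a=3^12·(≡1), b=3^7·(≡1) mod 3; (1|3)=+1, (1|3)=+1; (−1)^{12·7·1}·(+1)^7·(+1)^12 = +1.
(53599, 51294243 / ℚ) ramifies at {2, 11, 13, 19}: a division algebra.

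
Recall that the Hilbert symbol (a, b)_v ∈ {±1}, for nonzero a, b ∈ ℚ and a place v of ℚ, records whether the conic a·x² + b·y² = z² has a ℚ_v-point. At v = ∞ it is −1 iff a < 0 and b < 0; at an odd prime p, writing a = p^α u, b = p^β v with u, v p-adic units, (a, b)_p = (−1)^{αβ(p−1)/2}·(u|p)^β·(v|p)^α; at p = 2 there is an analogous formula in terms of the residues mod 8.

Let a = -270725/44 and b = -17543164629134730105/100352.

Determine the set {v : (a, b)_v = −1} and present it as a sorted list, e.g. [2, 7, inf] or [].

[3, 17, 23, inf]

(a, b) ≡ (-2431, -690) mod (ℚ^×)²; places V = {2, 3, 5, 7, 11, 13, 17, 19, 23, ∞}.
(a,b)_3: α=0, u≡2; β=11, v≡1 (mod 3); (2|3)=-1, (1|3)=+1; sign (−1)^0·-1^11·+1^0 = -1.
(a,b)_∞: sgn(-2431)=−, sgn(-690)=−, so -1.
(a,b)_11: α=-1, u≡10; β=0, v≡3 (mod 11); (10|11)=-1, (3|11)=+1; sign (−1)^0·-1^0·+1^-1 = +1.
(a,b)_23: α=0, u≡19; β=1, v≡1 (mod 23); (19|23)=-1, (1|23)=+1; sign (−1)^0·-1^1·+1^0 = -1.
(a,b)_2: α=-2, β=-11; u≡1, v≡7 (mod 8); ε(u)ε(v)=0·1, αω(v)=-2·0, βω(u)=-11·0; sum ≡ 0  ⇒  +1.
(a,b)_19: α=0, u≡1; β=2, v≡18 (mod 19); (1|19)=+1, (18|19)=-1; sign (−1)^0·+1^2·-1^0 = +1.
(a,b)_7: α=2, u≡6; β=-2, v≡3 (mod 7); (6|7)=-1, (3|7)=-1; sign (−1)^0·-1^-2·-1^2 = +1.
(a,b)_13: α=1, u≡8; β=4, v≡12 (mod 13); (8|13)=-1, (12|13)=+1; sign (−1)^0·-1^4·+1^1 = +1.
(a,b)_5: α=2, u≡4; β=1, v≡2 (mod 5); (4|5)=+1, (2|5)=-1; sign (−1)^0·+1^1·-1^2 = +1.
(a,b)_17: α=1, u≡14; β=4, v≡10 (mod 17); (14|17)=-1, (10|17)=-1; sign (−1)^0·-1^4·-1^1 = -1.
|Ram(-2431, -690)| = 4, even; anisotropic at {3, 17, 23, ∞}.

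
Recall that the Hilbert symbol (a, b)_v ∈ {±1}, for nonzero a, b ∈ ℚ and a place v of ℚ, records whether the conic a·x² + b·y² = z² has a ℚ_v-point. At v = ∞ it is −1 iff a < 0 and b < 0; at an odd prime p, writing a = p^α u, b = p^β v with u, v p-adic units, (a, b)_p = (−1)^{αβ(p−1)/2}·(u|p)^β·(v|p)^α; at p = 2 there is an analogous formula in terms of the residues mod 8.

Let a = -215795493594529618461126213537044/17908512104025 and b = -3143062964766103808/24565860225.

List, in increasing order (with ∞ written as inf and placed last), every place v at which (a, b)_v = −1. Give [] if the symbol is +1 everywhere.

(a, b) ≡ (-13949, -7211633) mod (ℚ^×)²; places V = {2, 3, 5, 11, 13, 19, 29, 31, 37, 43, 47, ∞}.
(a,b)_2: α=2, β=8; u≡3, v≡7 (mod 8); ε(u)ε(v)=1·1, αω(v)=2·0, βω(u)=8·1; sum ≡ 1  ⇒  -1.
(a,b)_19: α=2, u≡9; β=0, v≡16 (mod 19); (9|19)=+1, (16|19)=+1; sign (−1)^0·+1^0·+1^2 = +1.
(a,b)_37: α=3, u≡33; β=1, v≡27 (mod 37); (33|37)=+1, (27|37)=+1; sign (−1)^0·+1^1·+1^3 = +1.
(a,b)_13: α=3, u≡8; β=1, v≡2 (mod 13); (8|13)=-1, (2|13)=-1; sign (−1)^0·-1^1·-1^3 = +1.
(a,b)_5: α=-2, u≡1; β=-2, v≡3 (mod 5); (1|5)=+1, (3|5)=-1; sign (−1)^0·+1^-2·-1^-2 = +1.
(a,b)_47: α=2, u≡40; β=1, v≡37 (mod 47); (40|47)=-1, (37|47)=+1; sign (−1)^0·-1^1·+1^2 = -1.
(a,b)_43: α=-2, u≡28; β=-2, v≡29 (mod 43); (28|43)=-1, (29|43)=-1; sign (−1)^0·-1^-2·-1^-2 = +1.
(a,b)_31: α=2, u≡14; β=2, v≡21 (mod 31); (14|31)=+1, (21|31)=-1; sign (−1)^0·+1^2·-1^2 = +1.
(a,b)_3: α=-18, u≡1; β=-12, v≡1 (mod 3); (1|3)=+1, (1|3)=+1; sign (−1)^0·+1^-12·+1^-18 = +1.
(a,b)_∞: sgn(-13949)=−, sgn(-7211633)=−, so -1.
(a,b)_11: α=10, u≡6; β=7, v≡6 (mod 11); (6|11)=-1, (6|11)=-1; sign (−1)^0·-1^7·-1^10 = -1.
(a,b)_29: α=3, u≡27; β=1, v≡21 (mod 29); (27|29)=-1, (21|29)=-1; sign (−1)^0·-1^1·-1^3 = +1.
(-13949, -7211633 / ℚ) ramifies at {2, 11, 47, ∞}: a division algebra.

[2, 11, 47, inf]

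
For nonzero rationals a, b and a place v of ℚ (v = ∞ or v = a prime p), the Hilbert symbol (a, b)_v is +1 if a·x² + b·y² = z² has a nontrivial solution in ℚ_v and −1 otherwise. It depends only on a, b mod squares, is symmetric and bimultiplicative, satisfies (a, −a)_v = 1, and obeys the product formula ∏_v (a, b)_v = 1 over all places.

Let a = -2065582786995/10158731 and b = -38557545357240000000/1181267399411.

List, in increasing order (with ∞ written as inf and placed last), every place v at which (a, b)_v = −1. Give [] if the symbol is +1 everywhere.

[2, 5, 11, inf]

Mod squares: a ≡ -2145, b ≡ -10010. Check v ∈ {∞, 2, 3, 5, 7, 11, 13, 29, 31}.
v=2: v_2(a)=0, v_2(b)=9; units ≡ 7, 3 (mod 8); ε·ε+αω+βω = 1·1+0·1+9·0 ≡ 1  ⇒  (a,b)_2 = -1.
v=13: a=13^5·(≡4), b=13^5·(≡3) mod 13; (4|13)=+1, (3|13)=+1; (−1)^{5·5·6}·(+1)^5·(+1)^5 = +1.
v=∞: -2145 < 0 and -10010 < 0  ⇒  (a,b)_∞ = -1.
v=31: a=31^-4·(≡2), b=31^-6·(≡13) mod 31; (2|31)=+1, (13|31)=-1; (−1)^{-4·-6·15}·(+1)^-6·(-1)^-4 = +1.
v=7: a=7^2·(≡1), b=7^3·(≡3) mod 7; (1|7)=+1, (3|7)=-1; (−1)^{2·3·3}·(+1)^3·(-1)^2 = +1.
v=5: a=5^1·(≡1), b=5^7·(≡3) mod 5; (1|5)=+1, (3|5)=-1; (−1)^{1·7·2}·(+1)^7·(-1)^1 = -1.
v=3: a=3^3·(≡2), b=3^2·(≡1) mod 3; (2|3)=-1, (1|3)=+1; (−1)^{3·2·1}·(-1)^2·(+1)^3 = +1.
v=29: a=29^2·(≡20), b=29^2·(≡24) mod 29; (20|29)=+1, (24|29)=+1; (−1)^{2·2·14}·(+1)^2·(+1)^2 = +1.
v=11: a=11^-1·(≡4), b=11^-3·(≡4) mod 11; (4|11)=+1, (4|11)=+1; (−1)^{-1·-3·5}·(+1)^-3·(+1)^-1 = -1.
|Ram(-2145, -10010)| = 4, even; anisotropic at {2, 5, 11, ∞}.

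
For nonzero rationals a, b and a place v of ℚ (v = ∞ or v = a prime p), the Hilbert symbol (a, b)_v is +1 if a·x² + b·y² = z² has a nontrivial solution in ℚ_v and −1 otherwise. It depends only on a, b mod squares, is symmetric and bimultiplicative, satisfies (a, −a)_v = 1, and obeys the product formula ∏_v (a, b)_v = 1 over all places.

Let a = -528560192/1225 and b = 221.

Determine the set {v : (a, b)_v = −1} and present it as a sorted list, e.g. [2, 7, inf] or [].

[]

Mod squares: a ≡ -17, b ≡ 221. Check v ∈ {∞, 2, 5, 7, 13, 17, 41}.
v=13: a=13^0·(≡3), b=13^1·(≡4) mod 13; (3|13)=+1, (4|13)=+1; (−1)^{0·1·6}·(+1)^1·(+1)^0 = +1.
v=∞: -17 < 0 and 221 > 0  ⇒  (a,b)_∞ = +1.
v=17: a=17^3·(≡9), b=17^1·(≡13) mod 17; (9|17)=+1, (13|17)=+1; (−1)^{3·1·8}·(+1)^1·(+1)^3 = +1.
v=41: a=41^2·(≡17), b=41^0·(≡16) mod 41; (17|41)=-1, (16|41)=+1; (−1)^{2·0·20}·(-1)^0·(+1)^2 = +1.
v=7: a=7^-2·(≡2), b=7^0·(≡4) mod 7; (2|7)=+1, (4|7)=+1; (−1)^{-2·0·3}·(+1)^0·(+1)^-2 = +1.
v=5: a=5^-2·(≡2), b=5^0·(≡1) mod 5; (2|5)=-1, (1|5)=+1; (−1)^{-2·0·2}·(-1)^0·(+1)^-2 = +1.
v=2: v_2(a)=6, v_2(b)=0; units ≡ 7, 5 (mod 8); ε·ε+αω+βω = 1·0+6·1+0·0 ≡ 0  ⇒  (a,b)_2 = +1.
Ram(a, b) = ∅: the form -17·x² + 221·y² − z² is isotropic over every ℚ_v, so by Hasse–Minkowski it is isotropic over ℚ.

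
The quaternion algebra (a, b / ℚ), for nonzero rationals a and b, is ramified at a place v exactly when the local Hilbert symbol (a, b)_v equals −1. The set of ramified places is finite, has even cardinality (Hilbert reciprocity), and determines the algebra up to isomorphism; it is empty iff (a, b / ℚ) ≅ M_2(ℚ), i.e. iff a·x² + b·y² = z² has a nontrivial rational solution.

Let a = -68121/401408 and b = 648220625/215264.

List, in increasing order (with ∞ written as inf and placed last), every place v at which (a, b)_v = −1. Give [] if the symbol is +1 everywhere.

[2, 7]

Mod squares: a ≡ -2, b ≡ 238. Check v ∈ {∞, 2, 3, 5, 7, 13, 17, 19, 29, 31}.
v=31: a=31^0·(≡21), b=31^-2·(≡21) mod 31; (21|31)=-1, (21|31)=-1; (−1)^{0·-2·15}·(-1)^-2·(-1)^0 = +1.
v=17: a=17^0·(≡8), b=17^1·(≡5) mod 17; (8|17)=+1, (5|17)=-1; (−1)^{0·1·8}·(+1)^1·(-1)^0 = +1.
v=3: a=3^4·(≡1), b=3^0·(≡1) mod 3; (1|3)=+1, (1|3)=+1; (−1)^{4·0·1}·(+1)^0·(+1)^4 = +1.
v=13: a=13^0·(≡11), b=13^2·(≡4) mod 13; (11|13)=-1, (4|13)=+1; (−1)^{0·2·6}·(-1)^2·(+1)^0 = +1.
v=2: v_2(a)=-13, v_2(b)=-5; units ≡ 7, 7 (mod 8); ε·ε+αω+βω = 1·1+-13·0+-5·0 ≡ 1  ⇒  (a,b)_2 = -1.
v=7: a=7^-2·(≡5), b=7^-1·(≡3) mod 7; (5|7)=-1, (3|7)=-1; (−1)^{-2·-1·3}·(-1)^-1·(-1)^-2 = -1.
v=29: a=29^2·(≡11), b=29^0·(≡16) mod 29; (11|29)=-1, (16|29)=+1; (−1)^{2·0·14}·(-1)^0·(+1)^2 = +1.
v=19: a=19^0·(≡5), b=19^2·(≡14) mod 19; (5|19)=+1, (14|19)=-1; (−1)^{0·2·9}·(+1)^2·(-1)^0 = +1.
v=∞: -2 < 0 and 238 > 0  ⇒  (a,b)_∞ = +1.
v=5: a=5^0·(≡3), b=5^4·(≡2) mod 5; (3|5)=-1, (2|5)=-1; (−1)^{0·4·2}·(-1)^4·(-1)^0 = +1.
(-2, 238 / ℚ) ramifies at {2, 7}: a division algebra.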